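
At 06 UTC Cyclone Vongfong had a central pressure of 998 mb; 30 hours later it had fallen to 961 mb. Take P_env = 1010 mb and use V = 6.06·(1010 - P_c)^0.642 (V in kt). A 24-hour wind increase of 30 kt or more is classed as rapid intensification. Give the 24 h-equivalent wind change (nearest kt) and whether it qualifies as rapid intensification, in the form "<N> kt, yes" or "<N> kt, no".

V₁: ΔP = 12, V ≈ 6.06 × 12^0.642 ≈ 29.87 kt.
V₂: ΔP = 49, V ≈ 6.06 × 49^0.642 ≈ 73.72 kt.
ΔV over 30 h = 43.85 kt → 24 h equivalent = 43.85 × 24/30 ≈ 35.08 kt.
35 kt ≥ 30 kt ⇒ rapid intensification.

35 kt, yes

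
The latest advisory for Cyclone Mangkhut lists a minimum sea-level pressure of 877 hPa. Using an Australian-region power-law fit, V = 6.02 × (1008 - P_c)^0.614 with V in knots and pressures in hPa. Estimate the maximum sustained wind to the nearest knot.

120 kt

ΔP = 1008 − 877 = 131 hPa.
131^0.614 ≈ 19.953.
V ≈ 6.02 × 19.953 ≈ 120.1 kt.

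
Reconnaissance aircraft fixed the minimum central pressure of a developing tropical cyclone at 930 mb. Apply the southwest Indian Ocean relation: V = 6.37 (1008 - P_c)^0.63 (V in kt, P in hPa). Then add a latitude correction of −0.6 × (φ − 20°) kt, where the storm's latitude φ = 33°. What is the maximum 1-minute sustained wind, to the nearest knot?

91 kt

ΔP = 1008 − 930 = 78 mb.
78^0.63 ≈ 15.560.
V ≈ 6.37 × 15.560 ≈ 99.1 kt.
Latitude correction: −0.6 × (33 − 20) = -7.8 kt.
Corrected V ≈ 91.3 kt → 91 kt.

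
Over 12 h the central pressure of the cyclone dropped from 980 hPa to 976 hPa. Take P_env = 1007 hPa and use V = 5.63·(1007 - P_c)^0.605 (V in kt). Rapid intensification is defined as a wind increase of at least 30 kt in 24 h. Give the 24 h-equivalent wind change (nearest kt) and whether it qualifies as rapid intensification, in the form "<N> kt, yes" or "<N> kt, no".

V₁: ΔP = 27, V ≈ 5.63 × 27^0.605 ≈ 41.35 kt.
V₂: ΔP = 31, V ≈ 5.63 × 31^0.605 ≈ 44.96 kt.
ΔV over 12 h = 3.61 kt → 24 h equivalent = 3.61 × 24/12 ≈ 7.22 kt.
7 kt < 30 kt ⇒ not rapid intensification.

7 kt, no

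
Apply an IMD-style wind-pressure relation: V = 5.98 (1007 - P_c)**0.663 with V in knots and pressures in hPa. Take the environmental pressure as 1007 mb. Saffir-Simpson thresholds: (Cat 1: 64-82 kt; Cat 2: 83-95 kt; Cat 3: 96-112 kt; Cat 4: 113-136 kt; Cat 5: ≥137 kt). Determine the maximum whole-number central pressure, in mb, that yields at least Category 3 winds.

Category 3 begins at V = 96 kt.
Required ΔP = (96/5.98)^(1/0.663) = 16.054^1.508 ≈ 65.82 mb.
P_c ≤ 1007 − 65.82 = 941.18, so the highest integer P_c is 941 mb.

941 mb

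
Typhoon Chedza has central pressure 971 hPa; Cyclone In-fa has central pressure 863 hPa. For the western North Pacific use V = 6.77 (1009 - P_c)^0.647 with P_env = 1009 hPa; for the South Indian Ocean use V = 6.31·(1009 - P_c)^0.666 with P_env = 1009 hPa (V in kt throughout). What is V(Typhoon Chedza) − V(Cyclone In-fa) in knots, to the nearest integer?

Typhoon Chedza: ΔP = 38; V ≈ 6.77 × 38^0.647 ≈ 71.24 kt.
Cyclone In-fa: ΔP = 146; V ≈ 6.31 × 146^0.666 ≈ 174.38 kt.
Difference ≈ 71.24 − 174.38 = -103.14 → -103 kt.

-103 kt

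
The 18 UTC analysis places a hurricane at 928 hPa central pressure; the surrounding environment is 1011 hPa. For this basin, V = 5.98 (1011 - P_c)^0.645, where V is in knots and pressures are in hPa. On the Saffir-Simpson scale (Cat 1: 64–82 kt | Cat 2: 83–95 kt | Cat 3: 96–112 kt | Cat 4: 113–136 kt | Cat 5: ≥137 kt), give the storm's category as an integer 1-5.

3

ΔP = 1011 − 928 = 83 hPa.
V ≈ 5.98 × 83^0.645 = 5.98 × 17.29 ≈ 103 kt.
103 kt falls in the Category 3 band.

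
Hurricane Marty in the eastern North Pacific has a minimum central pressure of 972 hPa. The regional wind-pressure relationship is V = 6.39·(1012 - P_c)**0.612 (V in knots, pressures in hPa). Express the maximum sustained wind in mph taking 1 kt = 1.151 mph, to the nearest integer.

70 mph

ΔP = 1012 − 972 = 40 hPa.
V ≈ 6.39 × 40^0.612 = 6.39 × 9.560 ≈ 61.089 kt.
61.089 × 1.151 ≈ 70.31 mph → 70 mph.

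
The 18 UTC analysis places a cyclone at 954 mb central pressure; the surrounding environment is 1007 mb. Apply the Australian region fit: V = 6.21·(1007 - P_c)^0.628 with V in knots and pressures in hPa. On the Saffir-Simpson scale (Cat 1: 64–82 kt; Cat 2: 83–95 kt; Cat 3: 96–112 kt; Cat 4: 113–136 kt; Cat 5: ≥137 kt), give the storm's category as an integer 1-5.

ΔP = 1007 − 954 = 53 mb.
V ≈ 6.21 × 53^0.628 = 6.21 × 12.10 ≈ 75 kt.
75 kt falls in the Category 1 band.

1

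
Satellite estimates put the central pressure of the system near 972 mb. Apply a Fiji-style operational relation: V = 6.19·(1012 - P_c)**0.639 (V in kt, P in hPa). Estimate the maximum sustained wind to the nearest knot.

65 kt

ΔP = 1012 − 972 = 40 mb.
40^0.639 ≈ 10.561.
V ≈ 6.19 × 10.561 ≈ 65.4 kt.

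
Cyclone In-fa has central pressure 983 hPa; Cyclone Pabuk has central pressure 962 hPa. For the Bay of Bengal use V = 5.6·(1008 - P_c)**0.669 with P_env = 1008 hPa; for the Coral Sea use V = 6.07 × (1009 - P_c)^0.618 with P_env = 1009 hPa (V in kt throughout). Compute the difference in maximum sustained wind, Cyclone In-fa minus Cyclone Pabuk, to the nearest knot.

-17 kt

Cyclone In-fa: ΔP = 25; V ≈ 5.6 × 25^0.669 ≈ 48.24 kt.
Cyclone Pabuk: ΔP = 47; V ≈ 6.07 × 47^0.618 ≈ 65.55 kt.
Difference ≈ 48.24 − 65.55 = -17.31 → -17 kt.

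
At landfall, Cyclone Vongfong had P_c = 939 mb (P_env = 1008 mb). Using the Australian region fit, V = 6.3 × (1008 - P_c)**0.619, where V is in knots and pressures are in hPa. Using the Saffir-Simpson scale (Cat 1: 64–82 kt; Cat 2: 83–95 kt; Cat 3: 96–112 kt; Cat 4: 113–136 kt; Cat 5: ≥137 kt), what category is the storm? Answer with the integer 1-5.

ΔP = 1008 − 939 = 69 mb.
V ≈ 6.3 × 69^0.619 = 6.3 × 13.75 ≈ 87 kt.
87 kt falls in the Category 2 band.

2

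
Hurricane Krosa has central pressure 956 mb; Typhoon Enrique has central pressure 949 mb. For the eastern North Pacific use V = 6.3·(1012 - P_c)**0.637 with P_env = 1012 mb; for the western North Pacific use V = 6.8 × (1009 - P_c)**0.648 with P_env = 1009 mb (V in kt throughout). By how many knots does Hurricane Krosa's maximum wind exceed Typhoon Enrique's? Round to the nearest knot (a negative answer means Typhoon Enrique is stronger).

Hurricane Krosa: ΔP = 56; V ≈ 6.3 × 56^0.637 ≈ 81.83 kt.
Typhoon Enrique: ΔP = 60; V ≈ 6.8 × 60^0.648 ≈ 96.55 kt.
Difference ≈ 81.83 − 96.55 = -14.72 → -15 kt.

-15 kt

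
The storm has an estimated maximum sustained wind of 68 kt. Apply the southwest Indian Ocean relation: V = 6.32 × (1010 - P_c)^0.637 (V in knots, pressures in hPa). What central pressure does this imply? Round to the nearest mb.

ΔP = (V / 6.32)^(1/0.637) = (68/6.32)^1.570.
68/6.32 = 10.759; 10.759^1.570 ≈ 41.66 mb.
P_c = 1010 − 41.66 = 968.34 ≈ 968 mb.

968 mb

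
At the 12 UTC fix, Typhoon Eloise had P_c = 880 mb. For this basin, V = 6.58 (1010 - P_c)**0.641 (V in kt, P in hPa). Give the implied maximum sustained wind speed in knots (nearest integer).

149 kt

ΔP = 1010 − 880 = 130 mb.
130^0.641 ≈ 22.648.
V ≈ 6.58 × 22.648 ≈ 149.0 kt.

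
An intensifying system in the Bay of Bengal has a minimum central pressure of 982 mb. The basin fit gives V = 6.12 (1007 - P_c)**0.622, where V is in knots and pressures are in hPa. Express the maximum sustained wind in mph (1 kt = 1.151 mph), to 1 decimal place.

ΔP = 1007 − 982 = 25 mb.
V ≈ 6.12 × 25^0.622 = 6.12 × 7.405 ≈ 45.318 kt.
45.318 × 1.151 ≈ 52.16 mph → 52.2 mph.

52.2 mph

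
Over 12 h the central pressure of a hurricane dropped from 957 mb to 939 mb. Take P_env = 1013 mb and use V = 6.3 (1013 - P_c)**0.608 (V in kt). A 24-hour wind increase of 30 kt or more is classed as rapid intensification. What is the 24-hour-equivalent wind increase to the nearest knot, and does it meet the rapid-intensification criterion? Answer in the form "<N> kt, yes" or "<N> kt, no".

27 kt, no

V₁: ΔP = 56, V ≈ 6.3 × 56^0.608 ≈ 72.82 kt.
V₂: ΔP = 74, V ≈ 6.3 × 74^0.608 ≈ 86.26 kt.
ΔV over 12 h = 13.44 kt → 24 h equivalent = 13.44 × 24/12 ≈ 26.88 kt.
27 kt < 30 kt ⇒ not rapid intensification.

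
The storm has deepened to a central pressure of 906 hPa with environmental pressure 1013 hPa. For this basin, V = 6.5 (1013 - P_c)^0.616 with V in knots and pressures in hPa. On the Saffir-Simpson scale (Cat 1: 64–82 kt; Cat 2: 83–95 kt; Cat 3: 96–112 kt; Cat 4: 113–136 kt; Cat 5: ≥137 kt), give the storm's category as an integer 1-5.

4

ΔP = 1013 − 906 = 107 hPa.
V ≈ 6.5 × 107^0.616 = 6.5 × 17.79 ≈ 116 kt.
116 kt falls in the Category 4 band.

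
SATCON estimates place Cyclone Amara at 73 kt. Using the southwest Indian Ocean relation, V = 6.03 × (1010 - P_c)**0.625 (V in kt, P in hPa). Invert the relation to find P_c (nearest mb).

ΔP = (V / 6.03)^(1/0.625) = (73/6.03)^1.600.
73/6.03 = 12.106; 12.106^1.600 ≈ 54.05 mb.
P_c = 1010 − 54.05 = 955.95 ≈ 956 mb.

956 mb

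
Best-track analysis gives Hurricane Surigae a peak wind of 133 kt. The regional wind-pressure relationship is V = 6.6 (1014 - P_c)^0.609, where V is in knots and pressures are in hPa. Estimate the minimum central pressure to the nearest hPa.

ΔP = (V / 6.6)^(1/0.609) = (133/6.6)^1.642.
133/6.6 = 20.152; 20.152^1.642 ≈ 138.59 hPa.
P_c = 1014 − 138.59 = 875.41 ≈ 875 hPa.

875 hPa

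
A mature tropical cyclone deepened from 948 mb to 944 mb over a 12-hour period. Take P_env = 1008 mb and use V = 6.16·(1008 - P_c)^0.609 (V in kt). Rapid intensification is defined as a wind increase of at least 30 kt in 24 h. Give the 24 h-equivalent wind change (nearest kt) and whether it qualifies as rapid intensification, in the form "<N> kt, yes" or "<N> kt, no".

V₁: ΔP = 60, V ≈ 6.16 × 60^0.609 ≈ 74.55 kt.
V₂: ΔP = 64, V ≈ 6.16 × 64^0.609 ≈ 77.54 kt.
ΔV over 12 h = 2.99 kt → 24 h equivalent = 2.99 × 24/12 ≈ 5.98 kt.
6 kt < 30 kt ⇒ not rapid intensification.

6 kt, no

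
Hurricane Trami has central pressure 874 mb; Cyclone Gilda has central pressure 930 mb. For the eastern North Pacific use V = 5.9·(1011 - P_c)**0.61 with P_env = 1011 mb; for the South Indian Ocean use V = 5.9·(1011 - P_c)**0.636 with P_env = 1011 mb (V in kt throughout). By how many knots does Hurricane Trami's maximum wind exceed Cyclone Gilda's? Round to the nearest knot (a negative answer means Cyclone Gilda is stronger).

Hurricane Trami: ΔP = 137; V ≈ 5.9 × 137^0.61 ≈ 118.65 kt.
Cyclone Gilda: ΔP = 81; V ≈ 5.9 × 81^0.636 ≈ 96.53 kt.
Difference ≈ 118.65 − 96.53 = 22.12 → 22 kt.

22 kt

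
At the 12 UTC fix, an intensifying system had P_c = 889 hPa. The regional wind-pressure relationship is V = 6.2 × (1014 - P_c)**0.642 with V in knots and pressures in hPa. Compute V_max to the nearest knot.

ΔP = 1014 − 889 = 125 hPa.
125^0.642 ≈ 22.193.
V ≈ 6.2 × 22.193 ≈ 137.6 kt.

138 kt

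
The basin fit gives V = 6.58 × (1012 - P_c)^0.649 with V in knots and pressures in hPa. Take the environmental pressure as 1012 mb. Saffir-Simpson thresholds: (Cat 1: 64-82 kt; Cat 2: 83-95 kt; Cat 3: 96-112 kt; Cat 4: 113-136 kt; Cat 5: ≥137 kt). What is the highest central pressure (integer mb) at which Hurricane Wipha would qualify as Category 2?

Category 2 begins at V = 83 kt.
Required ΔP = (83/6.58)^(1/0.649) = 12.614^1.541 ≈ 49.69 mb.
P_c ≤ 1012 − 49.69 = 962.31, so the highest integer P_c is 962 mb.

962 mb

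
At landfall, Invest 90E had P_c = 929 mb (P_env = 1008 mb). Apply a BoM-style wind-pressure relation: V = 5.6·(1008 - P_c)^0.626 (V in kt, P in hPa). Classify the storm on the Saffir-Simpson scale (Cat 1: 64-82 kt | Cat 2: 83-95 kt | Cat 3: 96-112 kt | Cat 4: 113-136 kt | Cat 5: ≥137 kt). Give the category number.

2

ΔP = 1008 − 929 = 79 mb.
V ≈ 5.6 × 79^0.626 = 5.6 × 15.41 ≈ 86 kt.
86 kt falls in the Category 2 band.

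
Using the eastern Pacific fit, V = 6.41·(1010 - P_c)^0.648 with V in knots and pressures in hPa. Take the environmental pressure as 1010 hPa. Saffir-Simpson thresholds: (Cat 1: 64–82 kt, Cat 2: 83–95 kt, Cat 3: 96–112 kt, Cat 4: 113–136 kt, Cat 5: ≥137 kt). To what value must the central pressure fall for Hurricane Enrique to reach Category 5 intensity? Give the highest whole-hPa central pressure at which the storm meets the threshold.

Category 5 begins at V = 137 kt.
Required ΔP = (137/6.41)^(1/0.648) = 21.373^1.543 ≈ 112.79 hPa.
P_c ≤ 1010 − 112.79 = 897.21, so the highest integer P_c is 897 hPa.

897 hPa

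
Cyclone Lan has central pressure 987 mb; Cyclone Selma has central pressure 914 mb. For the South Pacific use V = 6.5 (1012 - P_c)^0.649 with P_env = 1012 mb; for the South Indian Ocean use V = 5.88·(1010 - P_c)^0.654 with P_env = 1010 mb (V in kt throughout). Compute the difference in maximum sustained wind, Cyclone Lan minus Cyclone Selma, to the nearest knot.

Cyclone Lan: ΔP = 25; V ≈ 6.5 × 25^0.649 ≈ 52.50 kt.
Cyclone Selma: ΔP = 96; V ≈ 5.88 × 96^0.654 ≈ 116.35 kt.
Difference ≈ 52.50 − 116.35 = -63.85 → -64 kt.

-64 kt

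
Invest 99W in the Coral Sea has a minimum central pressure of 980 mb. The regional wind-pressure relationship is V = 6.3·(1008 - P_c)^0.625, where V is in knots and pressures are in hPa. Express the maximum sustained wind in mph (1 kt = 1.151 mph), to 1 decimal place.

ΔP = 1008 − 980 = 28 mb.
V ≈ 6.3 × 28^0.625 = 6.3 × 8.026 ≈ 50.561 kt.
50.561 × 1.151 ≈ 58.20 mph → 58.2 mph.

58.2 mph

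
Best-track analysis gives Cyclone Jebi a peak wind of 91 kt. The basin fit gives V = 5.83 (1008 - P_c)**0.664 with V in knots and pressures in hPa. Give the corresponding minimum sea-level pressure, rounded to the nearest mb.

945 mb

ΔP = (V / 5.83)^(1/0.664) = (91/5.83)^1.506.
91/5.83 = 15.609; 15.609^1.506 ≈ 62.70 mb.
P_c = 1008 − 62.70 = 945.30 ≈ 945 mb.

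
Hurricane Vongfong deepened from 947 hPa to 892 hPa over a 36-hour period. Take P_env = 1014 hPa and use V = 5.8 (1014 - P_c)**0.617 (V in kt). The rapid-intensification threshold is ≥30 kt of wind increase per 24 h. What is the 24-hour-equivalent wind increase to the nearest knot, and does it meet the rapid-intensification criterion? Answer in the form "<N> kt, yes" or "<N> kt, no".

V₁: ΔP = 67, V ≈ 5.8 × 67^0.617 ≈ 77.65 kt.
V₂: ΔP = 122, V ≈ 5.8 × 122^0.617 ≈ 112.39 kt.
ΔV over 36 h = 34.74 kt → 24 h equivalent = 34.74 × 24/36 ≈ 23.16 kt.
23 kt < 30 kt ⇒ not rapid intensification.

23 kt, no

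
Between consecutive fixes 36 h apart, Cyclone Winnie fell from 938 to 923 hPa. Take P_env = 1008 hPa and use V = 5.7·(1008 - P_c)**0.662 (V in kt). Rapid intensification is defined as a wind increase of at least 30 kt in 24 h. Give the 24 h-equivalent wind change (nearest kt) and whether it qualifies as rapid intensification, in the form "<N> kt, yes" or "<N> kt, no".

V₁: ΔP = 70, V ≈ 5.7 × 70^0.662 ≈ 94.91 kt.
V₂: ΔP = 85, V ≈ 5.7 × 85^0.662 ≈ 107.93 kt.
ΔV over 36 h = 13.02 kt → 24 h equivalent = 13.02 × 24/36 ≈ 8.68 kt.
9 kt < 30 kt ⇒ not rapid intensification.

9 kt, no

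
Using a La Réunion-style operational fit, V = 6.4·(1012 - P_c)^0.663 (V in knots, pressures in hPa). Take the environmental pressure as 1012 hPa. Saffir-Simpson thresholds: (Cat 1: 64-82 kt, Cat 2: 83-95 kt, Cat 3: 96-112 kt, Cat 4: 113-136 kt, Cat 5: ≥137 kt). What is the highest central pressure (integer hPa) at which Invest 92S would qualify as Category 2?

Category 2 begins at V = 83 kt.
Required ΔP = (83/6.4)^(1/0.663) = 12.969^1.508 ≈ 47.71 hPa.
P_c ≤ 1012 − 47.71 = 964.29, so the highest integer P_c is 964 hPa.

964 hPa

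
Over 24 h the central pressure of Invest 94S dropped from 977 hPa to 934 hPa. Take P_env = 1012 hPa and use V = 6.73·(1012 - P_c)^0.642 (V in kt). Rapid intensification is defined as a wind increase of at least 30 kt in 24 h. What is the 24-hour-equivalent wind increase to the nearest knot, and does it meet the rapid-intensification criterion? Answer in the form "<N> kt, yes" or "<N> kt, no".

V₁: ΔP = 35, V ≈ 6.73 × 35^0.642 ≈ 65.96 kt.
V₂: ΔP = 78, V ≈ 6.73 × 78^0.642 ≈ 110.34 kt.
ΔV over 24 h = 44.38 kt → 24 h equivalent = 44.38 × 24/24 ≈ 44.38 kt.
44 kt ≥ 30 kt ⇒ rapid intensification.

44 kt, yes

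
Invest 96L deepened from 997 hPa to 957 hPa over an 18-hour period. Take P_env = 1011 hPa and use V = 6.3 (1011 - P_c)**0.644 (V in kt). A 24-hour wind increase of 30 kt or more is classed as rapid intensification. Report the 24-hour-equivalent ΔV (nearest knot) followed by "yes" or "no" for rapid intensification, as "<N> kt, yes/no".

64 kt, yes

V₁: ΔP = 14, V ≈ 6.3 × 14^0.644 ≈ 34.47 kt.
V₂: ΔP = 54, V ≈ 6.3 × 54^0.644 ≈ 82.22 kt.
ΔV over 18 h = 47.75 kt → 24 h equivalent = 47.75 × 24/18 ≈ 63.67 kt.
64 kt ≥ 30 kt ⇒ rapid intensification.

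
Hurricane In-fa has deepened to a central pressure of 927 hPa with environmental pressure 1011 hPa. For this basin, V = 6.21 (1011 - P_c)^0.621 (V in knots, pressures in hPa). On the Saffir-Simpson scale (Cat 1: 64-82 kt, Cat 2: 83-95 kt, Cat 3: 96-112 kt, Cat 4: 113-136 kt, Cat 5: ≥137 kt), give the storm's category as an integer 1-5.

ΔP = 1011 − 927 = 84 hPa.
V ≈ 6.21 × 84^0.621 = 6.21 × 15.67 ≈ 97 kt.
97 kt falls in the Category 3 band.

3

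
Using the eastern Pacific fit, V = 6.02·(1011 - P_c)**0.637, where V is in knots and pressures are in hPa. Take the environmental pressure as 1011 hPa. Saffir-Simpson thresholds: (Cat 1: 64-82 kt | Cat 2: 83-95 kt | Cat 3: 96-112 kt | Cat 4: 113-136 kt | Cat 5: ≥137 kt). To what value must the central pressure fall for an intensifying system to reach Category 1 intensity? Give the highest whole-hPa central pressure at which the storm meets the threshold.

970 hPa

Category 1 begins at V = 64 kt.
Required ΔP = (64/6.02)^(1/0.637) = 10.631^1.570 ≈ 40.89 hPa.
P_c ≤ 1011 − 40.89 = 970.11, so the highest integer P_c is 970 hPa.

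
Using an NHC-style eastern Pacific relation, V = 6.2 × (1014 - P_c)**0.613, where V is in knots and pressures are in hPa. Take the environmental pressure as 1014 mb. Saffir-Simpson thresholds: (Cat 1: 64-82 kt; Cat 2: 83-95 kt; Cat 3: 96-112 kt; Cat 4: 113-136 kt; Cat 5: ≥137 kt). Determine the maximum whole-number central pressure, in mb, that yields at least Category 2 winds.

Category 2 begins at V = 83 kt.
Required ΔP = (83/6.2)^(1/0.613) = 13.387^1.631 ≈ 68.86 mb.
P_c ≤ 1014 − 68.86 = 945.14, so the highest integer P_c is 945 mb.

945 mb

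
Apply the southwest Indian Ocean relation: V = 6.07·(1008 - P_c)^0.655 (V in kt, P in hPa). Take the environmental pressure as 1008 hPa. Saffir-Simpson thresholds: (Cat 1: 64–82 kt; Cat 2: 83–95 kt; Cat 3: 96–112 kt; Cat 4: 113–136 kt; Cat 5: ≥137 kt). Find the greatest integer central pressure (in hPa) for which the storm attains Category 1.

Category 1 begins at V = 64 kt.
Required ΔP = (64/6.07)^(1/0.655) = 10.544^1.527 ≈ 36.46 hPa.
P_c ≤ 1008 − 36.46 = 971.54, so the highest integer P_c is 971 hPa.

971 hPa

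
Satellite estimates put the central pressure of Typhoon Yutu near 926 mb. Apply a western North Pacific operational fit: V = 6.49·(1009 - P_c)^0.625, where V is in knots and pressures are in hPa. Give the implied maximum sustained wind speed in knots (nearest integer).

103 kt

ΔP = 1009 − 926 = 83 mb.
83^0.625 ≈ 15.828.
V ≈ 6.49 × 15.828 ≈ 102.7 kt.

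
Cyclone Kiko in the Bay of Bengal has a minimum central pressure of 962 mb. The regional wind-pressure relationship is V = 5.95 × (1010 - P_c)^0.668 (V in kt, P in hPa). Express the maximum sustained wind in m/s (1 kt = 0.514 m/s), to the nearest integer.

41 m/s

ΔP = 1010 − 962 = 48 mb.
V ≈ 5.95 × 48^0.668 = 5.95 × 13.276 ≈ 78.993 kt.
78.993 × 0.514 ≈ 40.60 m/s → 41 m/s.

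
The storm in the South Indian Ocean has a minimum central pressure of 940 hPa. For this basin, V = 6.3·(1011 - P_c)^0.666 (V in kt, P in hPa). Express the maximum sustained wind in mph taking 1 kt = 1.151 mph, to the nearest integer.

124 mph

ΔP = 1011 − 940 = 71 hPa.
V ≈ 6.3 × 71^0.666 = 6.3 × 17.098 ≈ 107.716 kt.
107.716 × 1.151 ≈ 123.98 mph → 124 mph.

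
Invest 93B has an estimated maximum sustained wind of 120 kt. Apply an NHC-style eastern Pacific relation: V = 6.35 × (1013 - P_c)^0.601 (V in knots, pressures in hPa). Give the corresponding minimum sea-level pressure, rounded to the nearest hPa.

ΔP = (V / 6.35)^(1/0.601) = (120/6.35)^1.664.
120/6.35 = 18.898; 18.898^1.664 ≈ 132.99 hPa.
P_c = 1013 − 132.99 = 880.01 ≈ 880 hPa.

880 hPa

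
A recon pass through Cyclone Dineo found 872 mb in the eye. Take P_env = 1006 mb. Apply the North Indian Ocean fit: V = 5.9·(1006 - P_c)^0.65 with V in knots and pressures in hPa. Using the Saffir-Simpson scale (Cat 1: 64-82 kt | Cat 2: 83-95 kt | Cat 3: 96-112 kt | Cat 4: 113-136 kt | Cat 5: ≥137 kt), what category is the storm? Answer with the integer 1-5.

5

ΔP = 1006 − 872 = 134 mb.
V ≈ 5.9 × 134^0.65 = 5.9 × 24.13 ≈ 142 kt.
142 kt falls in the Category 5 band.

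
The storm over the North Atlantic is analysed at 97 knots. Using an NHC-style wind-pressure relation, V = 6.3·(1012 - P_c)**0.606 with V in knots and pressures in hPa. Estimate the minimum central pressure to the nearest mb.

ΔP = (V / 6.3)^(1/0.606) = (97/6.3)^1.650.
97/6.3 = 15.397; 15.397^1.650 ≈ 91.09 mb.
P_c = 1012 − 91.09 = 920.91 ≈ 921 mb.

921 mb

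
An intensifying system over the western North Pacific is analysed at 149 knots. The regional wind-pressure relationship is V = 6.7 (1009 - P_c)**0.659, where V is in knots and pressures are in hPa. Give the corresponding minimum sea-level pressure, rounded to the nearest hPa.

ΔP = (V / 6.7)^(1/0.659) = (149/6.7)^1.517.
149/6.7 = 22.239; 22.239^1.517 ≈ 110.71 hPa.
P_c = 1009 − 110.71 = 898.29 ≈ 898 hPa.

898 hPa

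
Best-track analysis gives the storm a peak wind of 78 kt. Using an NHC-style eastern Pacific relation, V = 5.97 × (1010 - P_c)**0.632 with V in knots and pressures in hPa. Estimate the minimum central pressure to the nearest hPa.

ΔP = (V / 5.97)^(1/0.632) = (78/5.97)^1.582.
78/5.97 = 13.065; 13.065^1.582 ≈ 58.35 hPa.
P_c = 1010 − 58.35 = 951.65 ≈ 952 hPa.

952 hPa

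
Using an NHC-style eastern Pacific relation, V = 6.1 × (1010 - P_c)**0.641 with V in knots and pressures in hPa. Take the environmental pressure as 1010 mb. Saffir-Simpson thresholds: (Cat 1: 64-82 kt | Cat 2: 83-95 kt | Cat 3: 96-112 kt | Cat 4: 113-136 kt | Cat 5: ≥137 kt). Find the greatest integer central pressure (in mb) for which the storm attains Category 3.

Category 3 begins at V = 96 kt.
Required ΔP = (96/6.1)^(1/0.641) = 15.738^1.560 ≈ 73.67 mb.
P_c ≤ 1010 − 73.67 = 936.33, so the highest integer P_c is 936 mb.

936 mb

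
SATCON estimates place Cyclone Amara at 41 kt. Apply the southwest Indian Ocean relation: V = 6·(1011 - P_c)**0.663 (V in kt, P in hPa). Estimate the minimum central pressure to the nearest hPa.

ΔP = (V / 6)^(1/0.663) = (41/6)^1.508.
41/6 = 6.833; 6.833^1.508 ≈ 18.15 hPa.
P_c = 1011 − 18.15 = 992.85 ≈ 993 hPa.

993 hPa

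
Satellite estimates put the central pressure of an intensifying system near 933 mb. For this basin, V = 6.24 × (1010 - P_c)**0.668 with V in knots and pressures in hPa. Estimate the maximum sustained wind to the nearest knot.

114 kt

ΔP = 1010 − 933 = 77 mb.
77^0.668 ≈ 18.204.
V ≈ 6.24 × 18.204 ≈ 113.6 kt.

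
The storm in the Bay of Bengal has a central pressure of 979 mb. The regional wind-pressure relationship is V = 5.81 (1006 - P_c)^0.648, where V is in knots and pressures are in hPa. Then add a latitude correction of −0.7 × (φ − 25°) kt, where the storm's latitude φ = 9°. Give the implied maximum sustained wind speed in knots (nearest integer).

ΔP = 1006 − 979 = 27 mb.
27^0.648 ≈ 8.463.
V ≈ 5.81 × 8.463 ≈ 49.2 kt.
Latitude correction: −0.7 × (9 − 25) = 11.2 kt.
Corrected V ≈ 60.4 kt → 60 kt.

60 kt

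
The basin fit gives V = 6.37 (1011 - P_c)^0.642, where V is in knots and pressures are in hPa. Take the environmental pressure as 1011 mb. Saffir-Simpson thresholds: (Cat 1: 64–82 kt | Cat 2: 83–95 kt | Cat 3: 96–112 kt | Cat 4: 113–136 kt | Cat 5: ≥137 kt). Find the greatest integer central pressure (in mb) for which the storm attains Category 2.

Category 2 begins at V = 83 kt.
Required ΔP = (83/6.37)^(1/0.642) = 13.030^1.558 ≈ 54.53 mb.
P_c ≤ 1011 − 54.53 = 956.47, so the highest integer P_c is 956 mb.

956 mb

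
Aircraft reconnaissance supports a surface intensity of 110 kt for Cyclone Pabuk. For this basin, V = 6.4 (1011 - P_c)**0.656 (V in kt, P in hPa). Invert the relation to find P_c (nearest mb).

ΔP = (V / 6.4)^(1/0.656) = (110/6.4)^1.524.
110/6.4 = 17.188; 17.188^1.524 ≈ 76.37 mb.
P_c = 1011 − 76.37 = 934.63 ≈ 935 mb.

935 mb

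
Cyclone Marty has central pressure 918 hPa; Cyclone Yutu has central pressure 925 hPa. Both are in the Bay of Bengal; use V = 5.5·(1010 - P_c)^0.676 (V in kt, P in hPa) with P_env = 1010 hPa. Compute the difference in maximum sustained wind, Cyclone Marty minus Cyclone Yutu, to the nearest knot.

Cyclone Marty: ΔP = 92; V ≈ 5.5 × 92^0.676 ≈ 116.92 kt.
Cyclone Yutu: ΔP = 85; V ≈ 5.5 × 85^0.676 ≈ 110.83 kt.
Difference ≈ 116.92 − 110.83 = 6.09 → 6 kt.

6 kt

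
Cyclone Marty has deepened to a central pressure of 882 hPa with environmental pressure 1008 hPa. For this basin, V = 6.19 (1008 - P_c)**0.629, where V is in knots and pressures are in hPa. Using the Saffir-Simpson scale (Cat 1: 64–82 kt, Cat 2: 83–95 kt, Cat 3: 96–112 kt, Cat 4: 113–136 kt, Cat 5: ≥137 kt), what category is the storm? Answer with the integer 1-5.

ΔP = 1008 − 882 = 126 hPa.
V ≈ 6.19 × 126^0.629 = 6.19 × 20.95 ≈ 130 kt.
130 kt falls in the Category 4 band.

4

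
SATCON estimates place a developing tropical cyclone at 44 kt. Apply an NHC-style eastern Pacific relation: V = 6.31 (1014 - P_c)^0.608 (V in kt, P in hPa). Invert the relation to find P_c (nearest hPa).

ΔP = (V / 6.31)^(1/0.608) = (44/6.31)^1.645.
44/6.31 = 6.973; 6.973^1.645 ≈ 24.39 hPa.
P_c = 1014 − 24.39 = 989.61 ≈ 990 hPa.

990 hPa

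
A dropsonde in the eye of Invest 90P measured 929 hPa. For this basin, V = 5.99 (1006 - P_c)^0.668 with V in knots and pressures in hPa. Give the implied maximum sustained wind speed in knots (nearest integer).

109 kt

ΔP = 1006 − 929 = 77 hPa.
77^0.668 ≈ 18.204.
V ≈ 5.99 × 18.204 ≈ 109.0 kt.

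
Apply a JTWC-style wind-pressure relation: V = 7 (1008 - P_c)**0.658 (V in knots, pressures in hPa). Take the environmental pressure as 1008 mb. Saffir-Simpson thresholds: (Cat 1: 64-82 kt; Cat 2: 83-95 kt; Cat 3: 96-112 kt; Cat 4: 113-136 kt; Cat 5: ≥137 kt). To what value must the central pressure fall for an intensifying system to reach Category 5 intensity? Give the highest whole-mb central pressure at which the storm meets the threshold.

916 mb

Category 5 begins at V = 137 kt.
Required ΔP = (137/7)^(1/0.658) = 19.571^1.520 ≈ 91.82 mb.
P_c ≤ 1008 − 91.82 = 916.18, so the highest integer P_c is 916 mb.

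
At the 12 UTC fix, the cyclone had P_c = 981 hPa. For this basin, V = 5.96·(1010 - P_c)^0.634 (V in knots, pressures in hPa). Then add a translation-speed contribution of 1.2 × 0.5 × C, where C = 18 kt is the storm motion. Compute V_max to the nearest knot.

ΔP = 1010 − 981 = 29 hPa.
29^0.634 ≈ 8.456.
V ≈ 5.96 × 8.456 ≈ 50.4 kt.
Translation term: 1.2 × 0.5 × 18 = 10.8 kt.
Corrected V ≈ 61.2 kt → 61 kt.

61 kt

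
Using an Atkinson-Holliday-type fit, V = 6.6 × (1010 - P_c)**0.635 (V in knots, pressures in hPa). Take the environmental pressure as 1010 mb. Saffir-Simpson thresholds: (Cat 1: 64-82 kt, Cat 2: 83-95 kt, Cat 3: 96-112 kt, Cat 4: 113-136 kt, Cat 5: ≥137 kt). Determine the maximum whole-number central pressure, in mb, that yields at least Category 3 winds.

942 mb

Category 3 begins at V = 96 kt.
Required ΔP = (96/6.6)^(1/0.635) = 14.545^1.575 ≈ 67.77 mb.
P_c ≤ 1010 − 67.77 = 942.23, so the highest integer P_c is 942 mb.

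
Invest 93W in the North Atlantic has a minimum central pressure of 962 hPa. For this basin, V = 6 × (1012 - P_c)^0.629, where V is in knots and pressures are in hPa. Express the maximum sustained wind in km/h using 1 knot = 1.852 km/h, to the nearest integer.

130 km/h

ΔP = 1012 − 962 = 50 hPa.
V ≈ 6 × 50^0.629 = 6 × 11.713 ≈ 70.275 kt.
70.275 × 1.852 ≈ 130.15 km/h → 130 km/h.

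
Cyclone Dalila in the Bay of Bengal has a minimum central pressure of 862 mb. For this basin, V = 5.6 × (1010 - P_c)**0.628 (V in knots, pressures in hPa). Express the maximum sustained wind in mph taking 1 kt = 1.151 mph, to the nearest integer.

149 mph

ΔP = 1010 − 862 = 148 mb.
V ≈ 5.6 × 148^0.628 = 5.6 × 23.063 ≈ 129.155 kt.
129.155 × 1.151 ≈ 148.66 mph → 149 mph.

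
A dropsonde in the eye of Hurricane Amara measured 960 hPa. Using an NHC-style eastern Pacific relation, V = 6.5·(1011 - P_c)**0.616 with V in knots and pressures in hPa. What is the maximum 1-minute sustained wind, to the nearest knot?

ΔP = 1011 − 960 = 51 hPa.
51^0.616 ≈ 11.268.
V ≈ 6.5 × 11.268 ≈ 73.2 kt.

73 kt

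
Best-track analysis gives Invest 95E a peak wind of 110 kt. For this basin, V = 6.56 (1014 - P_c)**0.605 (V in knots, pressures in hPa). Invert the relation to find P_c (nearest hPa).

908 hPa

ΔP = (V / 6.56)^(1/0.605) = (110/6.56)^1.653.
110/6.56 = 16.768; 16.768^1.653 ≈ 105.67 hPa.
P_c = 1014 − 105.67 = 908.33 ≈ 908 hPa.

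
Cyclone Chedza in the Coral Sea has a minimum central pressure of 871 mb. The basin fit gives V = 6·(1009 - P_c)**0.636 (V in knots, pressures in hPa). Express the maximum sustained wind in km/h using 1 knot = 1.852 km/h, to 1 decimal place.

255.1 km/h

ΔP = 1009 − 871 = 138 mb.
V ≈ 6 × 138^0.636 = 6 × 22.960 ≈ 137.757 kt.
137.757 × 1.852 ≈ 255.13 km/h → 255.1 km/h.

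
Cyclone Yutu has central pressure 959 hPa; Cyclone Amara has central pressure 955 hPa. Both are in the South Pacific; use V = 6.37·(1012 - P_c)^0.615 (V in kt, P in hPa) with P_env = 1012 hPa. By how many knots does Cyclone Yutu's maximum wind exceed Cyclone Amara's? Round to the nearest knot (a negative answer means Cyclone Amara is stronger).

-3 kt

Cyclone Yutu: ΔP = 53; V ≈ 6.37 × 53^0.615 ≈ 73.21 kt.
Cyclone Amara: ΔP = 57; V ≈ 6.37 × 57^0.615 ≈ 76.56 kt.
Difference ≈ 73.21 − 76.56 = -3.35 → -3 kt.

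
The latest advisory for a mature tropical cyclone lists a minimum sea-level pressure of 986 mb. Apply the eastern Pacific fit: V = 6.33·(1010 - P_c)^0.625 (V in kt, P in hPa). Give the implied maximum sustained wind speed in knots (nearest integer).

46 kt

ΔP = 1010 − 986 = 24 mb.
24^0.625 ≈ 7.288.
V ≈ 6.33 × 7.288 ≈ 46.1 kt.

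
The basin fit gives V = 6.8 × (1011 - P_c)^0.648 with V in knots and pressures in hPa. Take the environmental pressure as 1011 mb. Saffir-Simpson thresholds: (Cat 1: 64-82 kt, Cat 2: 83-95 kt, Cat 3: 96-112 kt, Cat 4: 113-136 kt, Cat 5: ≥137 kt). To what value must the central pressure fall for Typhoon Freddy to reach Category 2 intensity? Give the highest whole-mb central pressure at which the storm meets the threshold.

963 mb

Category 2 begins at V = 83 kt.
Required ΔP = (83/6.8)^(1/0.648) = 12.206^1.543 ≈ 47.51 mb.
P_c ≤ 1011 − 47.51 = 963.49, so the highest integer P_c is 963 mb.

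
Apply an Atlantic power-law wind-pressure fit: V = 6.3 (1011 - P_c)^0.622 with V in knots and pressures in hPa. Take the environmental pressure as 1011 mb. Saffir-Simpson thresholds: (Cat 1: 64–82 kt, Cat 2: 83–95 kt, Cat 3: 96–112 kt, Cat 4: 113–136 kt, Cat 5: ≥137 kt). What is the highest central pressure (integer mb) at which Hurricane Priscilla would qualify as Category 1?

969 mb

Category 1 begins at V = 64 kt.
Required ΔP = (64/6.3)^(1/0.622) = 10.159^1.608 ≈ 41.56 mb.
P_c ≤ 1011 − 41.56 = 969.44, so the highest integer P_c is 969 mb.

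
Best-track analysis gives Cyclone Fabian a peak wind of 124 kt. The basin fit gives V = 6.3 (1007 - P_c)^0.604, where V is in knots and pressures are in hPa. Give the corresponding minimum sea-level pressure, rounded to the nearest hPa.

868 hPa

ΔP = (V / 6.3)^(1/0.604) = (124/6.3)^1.656.
124/6.3 = 19.683; 19.683^1.656 ≈ 138.84 hPa.
P_c = 1007 − 138.84 = 868.16 ≈ 868 hPa.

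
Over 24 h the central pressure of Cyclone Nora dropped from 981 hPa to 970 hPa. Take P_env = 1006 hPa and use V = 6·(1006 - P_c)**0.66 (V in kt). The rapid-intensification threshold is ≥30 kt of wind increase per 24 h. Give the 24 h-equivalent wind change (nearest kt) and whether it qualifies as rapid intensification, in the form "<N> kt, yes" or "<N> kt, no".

V₁: ΔP = 25, V ≈ 6 × 25^0.66 ≈ 50.21 kt.
V₂: ΔP = 36, V ≈ 6 × 36^0.66 ≈ 63.87 kt.
ΔV over 24 h = 13.66 kt → 24 h equivalent = 13.66 × 24/24 ≈ 13.66 kt.
14 kt < 30 kt ⇒ not rapid intensification.

14 kt, no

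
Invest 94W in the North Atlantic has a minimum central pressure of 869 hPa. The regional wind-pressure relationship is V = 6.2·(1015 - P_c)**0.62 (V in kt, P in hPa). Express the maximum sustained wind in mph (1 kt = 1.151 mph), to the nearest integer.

ΔP = 1015 − 869 = 146 hPa.
V ≈ 6.2 × 146^0.62 = 6.2 × 21.973 ≈ 136.236 kt.
136.236 × 1.151 ≈ 156.81 mph → 157 mph.

157 mph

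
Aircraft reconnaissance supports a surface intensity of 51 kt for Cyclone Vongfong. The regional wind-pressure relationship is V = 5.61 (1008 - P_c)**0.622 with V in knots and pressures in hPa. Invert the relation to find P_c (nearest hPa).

ΔP = (V / 5.61)^(1/0.622) = (51/5.61)^1.608.
51/5.61 = 9.091; 9.091^1.608 ≈ 34.77 hPa.
P_c = 1008 − 34.77 = 973.23 ≈ 973 hPa.

973 hPa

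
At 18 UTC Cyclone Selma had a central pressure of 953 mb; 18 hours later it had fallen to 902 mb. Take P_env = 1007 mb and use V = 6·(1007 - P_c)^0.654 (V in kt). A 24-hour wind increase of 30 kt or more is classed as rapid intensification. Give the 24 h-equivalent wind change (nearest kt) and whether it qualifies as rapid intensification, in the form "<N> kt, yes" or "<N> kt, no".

59 kt, yes

V₁: ΔP = 54, V ≈ 6 × 54^0.654 ≈ 81.50 kt.
V₂: ΔP = 105, V ≈ 6 × 105^0.654 ≈ 125.90 kt.
ΔV over 18 h = 44.40 kt → 24 h equivalent = 44.40 × 24/18 ≈ 59.20 kt.
59 kt ≥ 30 kt ⇒ rapid intensification.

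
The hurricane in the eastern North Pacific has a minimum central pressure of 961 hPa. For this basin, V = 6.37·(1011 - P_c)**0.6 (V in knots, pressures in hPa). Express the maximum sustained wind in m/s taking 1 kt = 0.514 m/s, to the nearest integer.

ΔP = 1011 − 961 = 50 hPa.
V ≈ 6.37 × 50^0.6 = 6.37 × 10.456 ≈ 66.607 kt.
66.607 × 0.514 ≈ 34.24 m/s → 34 m/s.

34 m/s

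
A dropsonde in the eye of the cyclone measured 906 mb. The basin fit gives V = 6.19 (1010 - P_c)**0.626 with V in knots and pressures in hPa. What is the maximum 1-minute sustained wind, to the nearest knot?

113 kt

ΔP = 1010 − 906 = 104 mb.
104^0.626 ≈ 18.309.
V ≈ 6.19 × 18.309 ≈ 113.3 kt.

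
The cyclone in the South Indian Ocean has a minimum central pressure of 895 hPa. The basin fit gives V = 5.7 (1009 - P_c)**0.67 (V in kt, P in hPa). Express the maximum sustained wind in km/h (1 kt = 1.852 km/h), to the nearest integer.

252 km/h

ΔP = 1009 − 895 = 114 hPa.
V ≈ 5.7 × 114^0.67 = 5.7 × 23.885 ≈ 136.145 kt.
136.145 × 1.852 ≈ 252.14 km/h → 252 km/h.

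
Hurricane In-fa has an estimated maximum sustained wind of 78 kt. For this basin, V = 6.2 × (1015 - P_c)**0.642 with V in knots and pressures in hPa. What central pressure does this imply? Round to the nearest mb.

963 mb

ΔP = (V / 6.2)^(1/0.642) = (78/6.2)^1.558.
78/6.2 = 12.581; 12.581^1.558 ≈ 51.63 mb.
P_c = 1015 − 51.63 = 963.37 ≈ 963 mb.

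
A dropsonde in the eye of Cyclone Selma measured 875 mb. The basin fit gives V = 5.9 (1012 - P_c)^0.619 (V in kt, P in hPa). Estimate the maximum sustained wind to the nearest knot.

124 kt

ΔP = 1012 − 875 = 137 mb.
137^0.619 ≈ 21.020.
V ≈ 5.9 × 21.020 ≈ 124.0 kt.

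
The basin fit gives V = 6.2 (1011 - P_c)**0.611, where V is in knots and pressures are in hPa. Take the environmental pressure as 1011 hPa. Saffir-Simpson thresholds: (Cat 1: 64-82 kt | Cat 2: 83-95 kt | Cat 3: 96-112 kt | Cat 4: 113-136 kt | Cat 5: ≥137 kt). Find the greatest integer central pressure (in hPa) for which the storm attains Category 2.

941 hPa

Category 2 begins at V = 83 kt.
Required ΔP = (83/6.2)^(1/0.611) = 13.387^1.637 ≈ 69.82 hPa.
P_c ≤ 1011 − 69.82 = 941.18, so the highest integer P_c is 941 hPa.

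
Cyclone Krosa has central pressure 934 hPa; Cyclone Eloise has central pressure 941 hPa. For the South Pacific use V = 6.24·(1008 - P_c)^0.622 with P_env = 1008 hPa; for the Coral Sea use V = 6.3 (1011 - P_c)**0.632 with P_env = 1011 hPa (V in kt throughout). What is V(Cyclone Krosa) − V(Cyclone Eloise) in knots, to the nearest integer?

Cyclone Krosa: ΔP = 74; V ≈ 6.24 × 74^0.622 ≈ 90.75 kt.
Cyclone Eloise: ΔP = 70; V ≈ 6.3 × 70^0.632 ≈ 92.35 kt.
Difference ≈ 90.75 − 92.35 = -1.60 → -2 kt.

-2 kt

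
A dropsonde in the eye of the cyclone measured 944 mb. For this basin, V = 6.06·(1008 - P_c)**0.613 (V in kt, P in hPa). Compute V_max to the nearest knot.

78 kt

ΔP = 1008 − 944 = 64 mb.
64^0.613 ≈ 12.799.
V ≈ 6.06 × 12.799 ≈ 77.6 kt.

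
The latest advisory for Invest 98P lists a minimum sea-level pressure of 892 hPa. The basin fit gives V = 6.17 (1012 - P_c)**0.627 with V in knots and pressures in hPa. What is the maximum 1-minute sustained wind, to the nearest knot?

ΔP = 1012 − 892 = 120 hPa.
120^0.627 ≈ 20.121.
V ≈ 6.17 × 20.121 ≈ 124.1 kt.

124 kt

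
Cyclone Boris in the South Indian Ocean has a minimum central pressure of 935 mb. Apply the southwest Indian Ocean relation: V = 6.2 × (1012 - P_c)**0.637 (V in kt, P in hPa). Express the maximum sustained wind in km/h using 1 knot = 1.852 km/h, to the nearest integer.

183 km/h

ΔP = 1012 − 935 = 77 mb.
V ≈ 6.2 × 77^0.637 = 6.2 × 15.911 ≈ 98.648 kt.
98.648 × 1.852 ≈ 182.70 km/h → 183 km/h.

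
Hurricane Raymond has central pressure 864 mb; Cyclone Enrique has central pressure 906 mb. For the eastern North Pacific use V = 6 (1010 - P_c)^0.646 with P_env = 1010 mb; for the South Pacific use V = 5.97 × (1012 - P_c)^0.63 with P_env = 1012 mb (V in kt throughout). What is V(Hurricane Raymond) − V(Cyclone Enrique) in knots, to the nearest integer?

Hurricane Raymond: ΔP = 146; V ≈ 6 × 146^0.646 ≈ 150.08 kt.
Cyclone Enrique: ΔP = 106; V ≈ 5.97 × 106^0.63 ≈ 112.70 kt.
Difference ≈ 150.08 − 112.70 = 37.38 → 37 kt.

37 kt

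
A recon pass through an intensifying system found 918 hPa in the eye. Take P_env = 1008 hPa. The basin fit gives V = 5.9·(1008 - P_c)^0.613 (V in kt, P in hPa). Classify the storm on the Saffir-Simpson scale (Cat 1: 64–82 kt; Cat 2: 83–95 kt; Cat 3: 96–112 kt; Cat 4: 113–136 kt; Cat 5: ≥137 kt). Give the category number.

2

ΔP = 1008 − 918 = 90 hPa.
V ≈ 5.9 × 90^0.613 = 5.9 × 15.77 ≈ 93 kt.
93 kt falls in the Category 2 band.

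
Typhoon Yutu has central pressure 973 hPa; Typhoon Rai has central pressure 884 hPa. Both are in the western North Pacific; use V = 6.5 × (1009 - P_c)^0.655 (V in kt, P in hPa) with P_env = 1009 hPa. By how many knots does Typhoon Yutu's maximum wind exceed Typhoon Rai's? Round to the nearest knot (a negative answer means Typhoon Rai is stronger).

Typhoon Yutu: ΔP = 36; V ≈ 6.5 × 36^0.655 ≈ 67.97 kt.
Typhoon Rai: ΔP = 125; V ≈ 6.5 × 125^0.655 ≈ 153.60 kt.
Difference ≈ 67.97 − 153.60 = -85.63 → -86 kt.

-86 kt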